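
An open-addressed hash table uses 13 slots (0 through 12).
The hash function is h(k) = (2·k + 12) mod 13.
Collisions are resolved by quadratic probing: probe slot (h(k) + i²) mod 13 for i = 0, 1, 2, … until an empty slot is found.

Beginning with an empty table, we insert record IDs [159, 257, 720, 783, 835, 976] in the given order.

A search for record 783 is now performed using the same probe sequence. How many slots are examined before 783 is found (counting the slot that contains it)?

4

159: h=5 => slot 5
257: h=6 => slot 6
720: h=9 => slot 9
783: h=5, probe 5,6,9,1 => slot 1
835: h=5, probe 5,6,9,1,8 => slot 8
976: h=1, probe 1,2 => slot 2
Table: [., 783, 976, ., ., 159, 257, ., 835, 720, ., ., .]
Lookup 783: h=5, probe 5,6,9,1 → found at 1.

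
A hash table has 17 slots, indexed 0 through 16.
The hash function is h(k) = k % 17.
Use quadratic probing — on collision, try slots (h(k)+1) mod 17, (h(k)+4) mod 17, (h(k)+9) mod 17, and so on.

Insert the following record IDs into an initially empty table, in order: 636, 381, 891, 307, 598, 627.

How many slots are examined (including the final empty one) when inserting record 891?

3

636 hashes to 7; slot 7 is free -> place at 7.
381 hashes to 7; 7 taken -> place at 8.
891 hashes to 7; 7,8 taken -> place at 11.
307 hashes to 1; slot 1 is free -> place at 1.
598 hashes to 3; slot 3 is free -> place at 3.
627 hashes to 15; slot 15 is free -> place at 15.
Table: [_, 307, _, 598, _, _, _, 636, 381, _, _, 891, _, _, _, 627, _]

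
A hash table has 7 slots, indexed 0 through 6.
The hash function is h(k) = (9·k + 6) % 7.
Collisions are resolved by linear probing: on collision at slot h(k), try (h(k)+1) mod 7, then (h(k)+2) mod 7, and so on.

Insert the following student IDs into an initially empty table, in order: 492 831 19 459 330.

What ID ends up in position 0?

459

Insert 492: h=3, slot 3 empty → index 3.
Insert 831: h=2, slot 2 empty → index 2.
Insert 19: h=2, slots 2,3 occupied → index 4.
Insert 459: h=0, slot 0 empty → index 0.
Insert 330: h=1, slot 1 empty → index 1.
Table: [459, 330, 831, 492, 19, ., .]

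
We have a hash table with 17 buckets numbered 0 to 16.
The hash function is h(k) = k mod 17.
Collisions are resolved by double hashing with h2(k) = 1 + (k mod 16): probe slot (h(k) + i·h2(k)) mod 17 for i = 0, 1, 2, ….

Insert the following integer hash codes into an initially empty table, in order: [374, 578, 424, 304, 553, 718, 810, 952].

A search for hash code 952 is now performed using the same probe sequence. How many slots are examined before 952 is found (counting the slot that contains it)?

374 hashes to 0; slot 0 is free -> place at 0.
578 hashes to 0, h2=3; 0 taken -> place at 3.
424 hashes to 16; slot 16 is free -> place at 16.
304 hashes to 15; slot 15 is free -> place at 15.
553 hashes to 9; slot 9 is free -> place at 9.
718 hashes to 4; slot 4 is free -> place at 4.
810 hashes to 11; slot 11 is free -> place at 11.
952 hashes to 0, h2=9; 0,9 taken -> place at 1.
Table: [374, 952, -, 578, 718, -, -, -, -, 553, -, 810, -, -, -, 304, 424]
Lookup 952: h=0, h2=9, probe 0,9,1 → found at 1.

3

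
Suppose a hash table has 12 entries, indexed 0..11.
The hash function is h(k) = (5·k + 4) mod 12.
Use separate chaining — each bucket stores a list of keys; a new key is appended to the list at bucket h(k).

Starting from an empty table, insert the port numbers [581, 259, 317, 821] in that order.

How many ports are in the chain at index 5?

3

Insert 581: h=5, bucket 5 empty -> new chain.
Insert 259: h=3, bucket 3 empty -> new chain.
Insert 317: h=5, bucket 5 nonempty -> append to chain.
Insert 821: h=5, bucket 5 nonempty -> append to chain.
Final buckets:
0: .
1: .
2: .
3: 259
4: .
5: 581 -> 317 -> 821
6: .
7: .
8: .
9: .
10: .
11: .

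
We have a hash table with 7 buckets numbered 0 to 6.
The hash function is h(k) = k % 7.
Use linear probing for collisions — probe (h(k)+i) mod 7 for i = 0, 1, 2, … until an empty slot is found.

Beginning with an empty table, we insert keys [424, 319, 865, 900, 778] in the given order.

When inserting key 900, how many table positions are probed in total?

424 hashes to 4; slot 4 is free → place at 4.
319 hashes to 4; 4 taken → place at 5.
865 hashes to 4; 4,5 taken → place at 6.
900 hashes to 4; 4,5,6 taken → place at 0.
778 hashes to 1; slot 1 is free → place at 1.
Table: [900, 778, —, —, 424, 319, 865]

4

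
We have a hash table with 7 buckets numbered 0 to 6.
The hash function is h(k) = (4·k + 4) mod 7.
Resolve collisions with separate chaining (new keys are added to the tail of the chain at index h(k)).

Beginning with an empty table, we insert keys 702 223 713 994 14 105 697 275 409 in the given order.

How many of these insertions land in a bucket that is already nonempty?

Insert 702: h=5, bucket 5 empty -> new chain.
Insert 223: h=0, bucket 0 empty -> new chain.
Insert 713: h=0, bucket 0 nonempty -> append to chain.
Insert 994: h=4, bucket 4 empty -> new chain.
Insert 14: h=4, bucket 4 nonempty -> append to chain.
Insert 105: h=4, bucket 4 nonempty -> append to chain.
Insert 697: h=6, bucket 6 empty -> new chain.
Insert 275: h=5, bucket 5 nonempty -> append to chain.
Insert 409: h=2, bucket 2 empty -> new chain.
Final buckets:
0: 223 -> 713
1: -
2: 409
3: -
4: 994 -> 14 -> 105
5: 702 -> 275
6: 697

4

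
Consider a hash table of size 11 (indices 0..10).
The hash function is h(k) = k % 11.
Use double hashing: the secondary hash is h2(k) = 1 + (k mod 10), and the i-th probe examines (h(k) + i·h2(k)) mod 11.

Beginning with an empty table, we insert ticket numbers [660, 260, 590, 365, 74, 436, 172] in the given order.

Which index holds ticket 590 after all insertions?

660: h=0 => slot 0
260: h=7 => slot 7
590: h=7, h2=1, probe 7,8 => slot 8
365: h=2 => slot 2
74: h=8, h2=5, probe 8,2,7,1 => slot 1
436: h=7, h2=7, probe 7,3 => slot 3
172: h=7, h2=3, probe 7,10 => slot 10
Table: [660, 74, 365, 436, ∅, ∅, ∅, 260, 590, ∅, 172]

8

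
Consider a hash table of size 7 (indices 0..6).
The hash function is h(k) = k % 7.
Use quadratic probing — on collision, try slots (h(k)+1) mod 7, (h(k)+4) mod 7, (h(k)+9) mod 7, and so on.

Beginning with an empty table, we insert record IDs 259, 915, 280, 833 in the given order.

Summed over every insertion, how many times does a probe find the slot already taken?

259 hashes to 0; slot 0 is free -> place at 0.
915 hashes to 5; slot 5 is free -> place at 5.
280 hashes to 0; 0 taken -> place at 1.
833 hashes to 0; 0,1 taken -> place at 4.
Table: [259, 280, _, _, 833, 915, _]

3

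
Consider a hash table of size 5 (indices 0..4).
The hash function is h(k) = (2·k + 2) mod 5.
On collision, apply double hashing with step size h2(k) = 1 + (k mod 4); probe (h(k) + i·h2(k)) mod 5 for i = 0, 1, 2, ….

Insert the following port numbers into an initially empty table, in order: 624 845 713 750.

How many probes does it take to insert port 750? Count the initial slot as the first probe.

624 hashes to 0; slot 0 is free => place at 0.
845 hashes to 2; slot 2 is free => place at 2.
713 hashes to 3; slot 3 is free => place at 3.
750 hashes to 2, h2=3; 2,0,3 taken => place at 1.
Table: [624, 750, 845, 713, —]

4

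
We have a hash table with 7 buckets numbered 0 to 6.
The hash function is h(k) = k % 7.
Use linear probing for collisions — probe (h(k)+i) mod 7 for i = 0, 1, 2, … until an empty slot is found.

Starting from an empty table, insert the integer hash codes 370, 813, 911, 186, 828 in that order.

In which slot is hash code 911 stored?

2

Insert 370: h=6, slot 6 empty → index 6.
Insert 813: h=1, slot 1 empty → index 1.
Insert 911: h=1, slot 1 occupied → index 2.
Insert 186: h=4, slot 4 empty → index 4.
Insert 828: h=2, slot 2 occupied → index 3.
Table: [—, 813, 911, 828, 186, —, 370]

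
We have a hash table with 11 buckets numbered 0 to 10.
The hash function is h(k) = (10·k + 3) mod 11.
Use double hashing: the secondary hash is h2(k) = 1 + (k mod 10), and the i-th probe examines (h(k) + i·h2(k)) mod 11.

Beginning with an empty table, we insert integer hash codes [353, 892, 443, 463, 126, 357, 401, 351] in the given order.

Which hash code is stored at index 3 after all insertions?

Insert 353: h=2, slot 2 empty => index 2.
Insert 892: h=2, h2=3, slot 2 occupied => index 5.
Insert 443: h=0, slot 0 empty => index 0.
Insert 463: h=2, h2=4, slot 2 occupied => index 6.
Insert 126: h=9, slot 9 empty => index 9.
Insert 357: h=9, h2=8, slots 9,6 occupied => index 3.
Insert 401: h=9, h2=2, slots 9,0,2 occupied => index 4.
Insert 351: h=4, h2=2, slots 4,6 occupied => index 8.
Table: [443, _, 353, 357, 401, 892, 463, _, 351, 126, _]

357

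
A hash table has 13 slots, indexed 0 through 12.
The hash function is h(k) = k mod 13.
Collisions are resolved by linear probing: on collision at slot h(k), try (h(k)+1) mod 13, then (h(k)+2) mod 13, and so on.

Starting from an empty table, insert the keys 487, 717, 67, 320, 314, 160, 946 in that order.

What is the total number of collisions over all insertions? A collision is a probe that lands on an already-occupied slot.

4

487: h=6 => slot 6
717: h=2 => slot 2
67: h=2, probe 2,3 => slot 3
320: h=8 => slot 8
314: h=2, probe 2,3,4 => slot 4
160: h=4, probe 4,5 => slot 5
946: h=10 => slot 10
Table: [., ., 717, 67, 314, 160, 487, ., 320, ., 946, ., .]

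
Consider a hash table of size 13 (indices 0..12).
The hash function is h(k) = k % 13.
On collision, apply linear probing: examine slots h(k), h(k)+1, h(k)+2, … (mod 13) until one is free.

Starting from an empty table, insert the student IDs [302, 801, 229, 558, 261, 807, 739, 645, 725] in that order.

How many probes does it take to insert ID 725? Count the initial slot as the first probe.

4

302: h=3 -> slot 3
801: h=8 -> slot 8
229: h=8, probe 8,9 -> slot 9
558: h=12 -> slot 12
261: h=1 -> slot 1
807: h=1, probe 1,2 -> slot 2
739: h=11 -> slot 11
645: h=8, probe 8,9,10 -> slot 10
725: h=10, probe 10,11,12,0 -> slot 0
Table: [725, 261, 807, 302, ., ., ., ., 801, 229, 645, 739, 558]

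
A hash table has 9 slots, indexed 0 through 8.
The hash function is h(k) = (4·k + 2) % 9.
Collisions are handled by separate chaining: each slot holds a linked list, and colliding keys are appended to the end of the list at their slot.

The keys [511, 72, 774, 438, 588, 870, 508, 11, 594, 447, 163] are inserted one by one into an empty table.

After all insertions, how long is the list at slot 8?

Insert 511: h=3, bucket 3 empty → new chain.
Insert 72: h=2, bucket 2 empty → new chain.
Insert 774: h=2, bucket 2 nonempty → append to chain.
Insert 438: h=8, bucket 8 empty → new chain.
Insert 588: h=5, bucket 5 empty → new chain.
Insert 870: h=8, bucket 8 nonempty → append to chain.
Insert 508: h=0, bucket 0 empty → new chain.
Insert 11: h=1, bucket 1 empty → new chain.
Insert 594: h=2, bucket 2 nonempty → append to chain.
Insert 447: h=8, bucket 8 nonempty → append to chain.
Insert 163: h=6, bucket 6 empty → new chain.
Final buckets:
0: 508
1: 11
2: 72 -> 774 -> 594
3: 511
4: ∅
5: 588
6: 163
7: ∅
8: 438 -> 870 -> 447

3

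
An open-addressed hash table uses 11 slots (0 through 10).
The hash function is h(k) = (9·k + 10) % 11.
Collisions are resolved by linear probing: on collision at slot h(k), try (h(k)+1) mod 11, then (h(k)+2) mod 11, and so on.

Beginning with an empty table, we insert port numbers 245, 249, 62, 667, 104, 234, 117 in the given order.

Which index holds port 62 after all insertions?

8

Insert 245: h=4, slot 4 empty -> index 4.
Insert 249: h=7, slot 7 empty -> index 7.
Insert 62: h=7, slot 7 occupied -> index 8.
Insert 667: h=7, slots 7,8 occupied -> index 9.
Insert 104: h=0, slot 0 empty -> index 0.
Insert 234: h=4, slot 4 occupied -> index 5.
Insert 117: h=7, slots 7,8,9 occupied -> index 10.
Table: [104, —, —, —, 245, 234, —, 249, 62, 667, 117]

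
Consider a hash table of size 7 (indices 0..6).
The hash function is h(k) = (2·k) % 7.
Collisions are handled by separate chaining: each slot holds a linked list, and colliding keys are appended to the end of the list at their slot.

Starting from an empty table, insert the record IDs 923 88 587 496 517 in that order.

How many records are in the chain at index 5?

Insert 923: h=5, bucket 5 empty -> new chain.
Insert 88: h=1, bucket 1 empty -> new chain.
Insert 587: h=5, bucket 5 nonempty -> append to chain.
Insert 496: h=5, bucket 5 nonempty -> append to chain.
Insert 517: h=5, bucket 5 nonempty -> append to chain.
Final buckets:
0: _
1: 88
2: _
3: _
4: _
5: 923 -> 587 -> 496 -> 517
6: _

4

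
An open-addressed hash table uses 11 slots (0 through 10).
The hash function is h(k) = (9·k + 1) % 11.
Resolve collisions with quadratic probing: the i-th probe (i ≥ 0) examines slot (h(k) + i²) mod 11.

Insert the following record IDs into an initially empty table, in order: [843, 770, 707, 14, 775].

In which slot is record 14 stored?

843 hashes to 9; slot 9 is free → place at 9.
770 hashes to 1; slot 1 is free → place at 1.
707 hashes to 6; slot 6 is free → place at 6.
14 hashes to 6; 6 taken → place at 7.
775 hashes to 2; slot 2 is free → place at 2.
Table: [—, 770, 775, —, —, —, 707, 14, —, 843, —]

7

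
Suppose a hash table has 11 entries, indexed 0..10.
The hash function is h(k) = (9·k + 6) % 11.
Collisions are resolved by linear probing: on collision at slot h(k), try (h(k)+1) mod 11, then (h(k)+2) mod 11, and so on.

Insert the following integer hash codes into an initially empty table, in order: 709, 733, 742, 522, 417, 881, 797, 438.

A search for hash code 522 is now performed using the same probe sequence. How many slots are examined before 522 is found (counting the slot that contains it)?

709 hashes to 7; slot 7 is free → place at 7.
733 hashes to 3; slot 3 is free → place at 3.
742 hashes to 7; 7 taken → place at 8.
522 hashes to 7; 7,8 taken → place at 9.
417 hashes to 8; 8,9 taken → place at 10.
881 hashes to 4; slot 4 is free → place at 4.
797 hashes to 7; 7,8,9,10 taken → place at 0.
438 hashes to 10; 10,0 taken → place at 1.
Table: [797, 438, -, 733, 881, -, -, 709, 742, 522, 417]
Lookup 522: h=7, probe 7,8,9 → found at 9.

3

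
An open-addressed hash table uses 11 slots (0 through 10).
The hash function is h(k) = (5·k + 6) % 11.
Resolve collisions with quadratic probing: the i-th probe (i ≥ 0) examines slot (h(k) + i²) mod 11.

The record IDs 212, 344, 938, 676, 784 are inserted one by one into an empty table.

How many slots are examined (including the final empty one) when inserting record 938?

3

212: h=10 => slot 10
344: h=10, probe 10,0 => slot 0
938: h=10, probe 10,0,3 => slot 3
676: h=9 => slot 9
784: h=10, probe 10,0,3,8 => slot 8
Table: [344, ., ., 938, ., ., ., ., 784, 676, 212]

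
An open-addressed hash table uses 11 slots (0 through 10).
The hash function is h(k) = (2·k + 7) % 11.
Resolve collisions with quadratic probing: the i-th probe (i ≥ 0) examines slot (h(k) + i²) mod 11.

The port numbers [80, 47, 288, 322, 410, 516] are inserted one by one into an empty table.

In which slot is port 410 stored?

7

80 hashes to 2; slot 2 is free → place at 2.
47 hashes to 2; 2 taken → place at 3.
288 hashes to 0; slot 0 is free → place at 0.
322 hashes to 2; 2,3 taken → place at 6.
410 hashes to 2; 2,3,6,0 taken → place at 7.
516 hashes to 5; slot 5 is free → place at 5.
Table: [288, -, 80, 47, -, 516, 322, 410, -, -, -]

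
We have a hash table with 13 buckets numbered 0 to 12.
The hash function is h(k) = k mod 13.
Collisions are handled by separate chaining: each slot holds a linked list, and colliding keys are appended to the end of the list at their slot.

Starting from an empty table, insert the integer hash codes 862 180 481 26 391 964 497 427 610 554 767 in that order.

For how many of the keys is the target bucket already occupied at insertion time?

3

862 -> bucket 4
180 -> bucket 11
481 -> bucket 0
26 -> bucket 0 (collision)
391 -> bucket 1
964 -> bucket 2
497 -> bucket 3
427 -> bucket 11 (collision)
610 -> bucket 12
554 -> bucket 8
767 -> bucket 0 (collision)
Final buckets:
0: 481 -> 26 -> 767
1: 391
2: 964
3: 497
4: 862
5: .
6: .
7: .
8: 554
9: .
10: .
11: 180 -> 427
12: 610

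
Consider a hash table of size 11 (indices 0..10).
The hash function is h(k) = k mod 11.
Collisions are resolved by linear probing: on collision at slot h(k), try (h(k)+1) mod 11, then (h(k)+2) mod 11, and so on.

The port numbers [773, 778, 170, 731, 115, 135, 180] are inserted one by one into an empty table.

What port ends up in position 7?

Insert 773: h=3, slot 3 empty => index 3.
Insert 778: h=8, slot 8 empty => index 8.
Insert 170: h=5, slot 5 empty => index 5.
Insert 731: h=5, slot 5 occupied => index 6.
Insert 115: h=5, slots 5,6 occupied => index 7.
Insert 135: h=3, slot 3 occupied => index 4.
Insert 180: h=4, slots 4,5,6,7,8 occupied => index 9.
Table: [-, -, -, 773, 135, 170, 731, 115, 778, 180, -]

115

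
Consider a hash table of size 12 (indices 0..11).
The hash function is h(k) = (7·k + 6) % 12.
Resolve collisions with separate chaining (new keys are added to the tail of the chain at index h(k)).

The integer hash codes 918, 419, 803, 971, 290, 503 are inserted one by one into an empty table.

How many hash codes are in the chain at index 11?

Insert 918: h=0, bucket 0 empty → new chain.
Insert 419: h=11, bucket 11 empty → new chain.
Insert 803: h=11, bucket 11 nonempty → append to chain.
Insert 971: h=11, bucket 11 nonempty → append to chain.
Insert 290: h=8, bucket 8 empty → new chain.
Insert 503: h=11, bucket 11 nonempty → append to chain.
Final buckets:
0: 918
1: ∅
2: ∅
3: ∅
4: ∅
5: ∅
6: ∅
7: ∅
8: 290
9: ∅
10: ∅
11: 419 -> 803 -> 971 -> 503

4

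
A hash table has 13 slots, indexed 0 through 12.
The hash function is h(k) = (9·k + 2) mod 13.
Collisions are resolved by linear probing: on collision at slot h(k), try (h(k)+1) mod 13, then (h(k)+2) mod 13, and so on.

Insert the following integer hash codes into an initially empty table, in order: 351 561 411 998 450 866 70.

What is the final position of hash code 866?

351 hashes to 2; slot 2 is free => place at 2.
561 hashes to 7; slot 7 is free => place at 7.
411 hashes to 9; slot 9 is free => place at 9.
998 hashes to 1; slot 1 is free => place at 1.
450 hashes to 9; 9 taken => place at 10.
866 hashes to 9; 9,10 taken => place at 11.
70 hashes to 8; slot 8 is free => place at 8.
Table: [_, 998, 351, _, _, _, _, 561, 70, 411, 450, 866, _]

11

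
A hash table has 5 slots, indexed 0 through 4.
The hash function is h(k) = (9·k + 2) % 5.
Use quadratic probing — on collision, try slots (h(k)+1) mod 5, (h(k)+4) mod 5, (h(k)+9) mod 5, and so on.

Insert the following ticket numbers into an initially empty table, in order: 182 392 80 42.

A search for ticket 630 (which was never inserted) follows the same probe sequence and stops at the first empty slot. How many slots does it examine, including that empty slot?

182 hashes to 0; slot 0 is free -> place at 0.
392 hashes to 0; 0 taken -> place at 1.
80 hashes to 2; slot 2 is free -> place at 2.
42 hashes to 0; 0,1 taken -> place at 4.
Table: [182, 392, 80, ., 42]
Lookup 630: h=2, probe 2,3 → slot 3 empty, not found.

2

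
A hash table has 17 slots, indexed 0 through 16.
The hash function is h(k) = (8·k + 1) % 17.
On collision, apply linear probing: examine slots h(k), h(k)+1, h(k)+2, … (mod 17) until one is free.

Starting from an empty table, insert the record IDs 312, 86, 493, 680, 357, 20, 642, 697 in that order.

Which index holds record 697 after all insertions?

5

312 hashes to 15; slot 15 is free => place at 15.
86 hashes to 9; slot 9 is free => place at 9.
493 hashes to 1; slot 1 is free => place at 1.
680 hashes to 1; 1 taken => place at 2.
357 hashes to 1; 1,2 taken => place at 3.
20 hashes to 8; slot 8 is free => place at 8.
642 hashes to 3; 3 taken => place at 4.
697 hashes to 1; 1,2,3,4 taken => place at 5.
Table: [—, 493, 680, 357, 642, 697, —, —, 20, 86, —, —, —, —, —, 312, —]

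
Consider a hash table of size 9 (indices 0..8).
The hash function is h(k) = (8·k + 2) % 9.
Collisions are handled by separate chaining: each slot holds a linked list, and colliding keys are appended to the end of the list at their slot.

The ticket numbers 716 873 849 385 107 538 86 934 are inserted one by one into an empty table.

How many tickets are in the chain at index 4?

3

716 → bucket 6
873 → bucket 2
849 → bucket 8
385 → bucket 4
107 → bucket 3
538 → bucket 4 (collision)
86 → bucket 6 (collision)
934 → bucket 4 (collision)
Final buckets:
0: _
1: _
2: 873
3: 107
4: 385 -> 538 -> 934
5: _
6: 716 -> 86
7: _
8: 849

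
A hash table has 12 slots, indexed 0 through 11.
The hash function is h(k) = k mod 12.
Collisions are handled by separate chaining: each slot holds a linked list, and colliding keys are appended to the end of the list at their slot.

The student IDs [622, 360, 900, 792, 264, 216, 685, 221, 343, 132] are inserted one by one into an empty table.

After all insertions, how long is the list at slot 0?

622 → bucket 10
360 → bucket 0
900 → bucket 0 (collision)
792 → bucket 0 (collision)
264 → bucket 0 (collision)
216 → bucket 0 (collision)
685 → bucket 1
221 → bucket 5
343 → bucket 7
132 → bucket 0 (collision)
Final buckets:
0: 360 -> 900 -> 792 -> 264 -> 216 -> 132
1: 685
2: ∅
3: ∅
4: ∅
5: 221
6: ∅
7: 343
8: ∅
9: ∅
10: 622
11: ∅

6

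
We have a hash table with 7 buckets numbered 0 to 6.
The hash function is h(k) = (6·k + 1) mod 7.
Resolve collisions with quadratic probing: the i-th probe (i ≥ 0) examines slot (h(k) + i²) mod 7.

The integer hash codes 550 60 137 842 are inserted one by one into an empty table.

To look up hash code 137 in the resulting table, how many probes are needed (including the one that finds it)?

Insert 550: h=4, slot 4 empty → index 4.
Insert 60: h=4, slot 4 occupied → index 5.
Insert 137: h=4, slots 4,5 occupied → index 1.
Insert 842: h=6, slot 6 empty → index 6.
Table: [—, 137, —, —, 550, 60, 842]
Lookup 137: h=4, probe 4,5,1 → found at 1.

3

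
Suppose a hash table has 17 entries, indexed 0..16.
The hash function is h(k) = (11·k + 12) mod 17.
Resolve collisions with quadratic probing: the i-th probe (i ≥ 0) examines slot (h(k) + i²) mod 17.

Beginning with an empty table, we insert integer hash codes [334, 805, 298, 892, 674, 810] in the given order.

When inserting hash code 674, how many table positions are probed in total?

3

334: h=14 -> slot 14
805: h=10 -> slot 10
298: h=9 -> slot 9
892: h=15 -> slot 15
674: h=14, probe 14,15,1 -> slot 1
810: h=14, probe 14,15,1,6 -> slot 6
Table: [∅, 674, ∅, ∅, ∅, ∅, 810, ∅, ∅, 298, 805, ∅, ∅, ∅, 334, 892, ∅]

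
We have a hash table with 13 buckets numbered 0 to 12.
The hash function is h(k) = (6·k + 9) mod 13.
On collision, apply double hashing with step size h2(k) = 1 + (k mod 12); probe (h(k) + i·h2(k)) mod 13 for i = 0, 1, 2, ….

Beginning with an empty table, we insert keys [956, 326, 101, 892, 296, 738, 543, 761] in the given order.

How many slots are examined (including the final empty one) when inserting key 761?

5

Insert 956: h=12, slot 12 empty -> index 12.
Insert 326: h=2, slot 2 empty -> index 2.
Insert 101: h=4, slot 4 empty -> index 4.
Insert 892: h=5, slot 5 empty -> index 5.
Insert 296: h=4, h2=9, slot 4 occupied -> index 0.
Insert 738: h=4, h2=7, slot 4 occupied -> index 11.
Insert 543: h=4, h2=4, slot 4 occupied -> index 8.
Insert 761: h=12, h2=6, slots 12,5,11,4 occupied -> index 10.
Table: [296, _, 326, _, 101, 892, _, _, 543, _, 761, 738, 956]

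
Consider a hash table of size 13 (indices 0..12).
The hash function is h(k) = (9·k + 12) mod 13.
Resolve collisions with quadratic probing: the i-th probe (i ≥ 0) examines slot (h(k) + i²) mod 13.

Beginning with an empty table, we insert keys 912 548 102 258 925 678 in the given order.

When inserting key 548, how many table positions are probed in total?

2

912: h=4 → slot 4
548: h=4, probe 4,5 → slot 5
102: h=7 → slot 7
258: h=7, probe 7,8 → slot 8
925: h=4, probe 4,5,8,0 → slot 0
678: h=4, probe 4,5,8,0,7,3 → slot 3
Table: [925, -, -, 678, 912, 548, -, 102, 258, -, -, -, -]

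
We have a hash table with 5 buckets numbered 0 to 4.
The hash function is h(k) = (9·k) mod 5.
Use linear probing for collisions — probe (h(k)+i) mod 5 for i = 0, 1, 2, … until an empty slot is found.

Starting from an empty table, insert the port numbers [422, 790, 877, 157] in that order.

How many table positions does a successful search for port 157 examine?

Insert 422: h=3, slot 3 empty => index 3.
Insert 790: h=0, slot 0 empty => index 0.
Insert 877: h=3, slot 3 occupied => index 4.
Insert 157: h=3, slots 3,4,0 occupied => index 1.
Table: [790, 157, ., 422, 877]
Lookup 157: h=3, probe 3,4,0,1 → found at 1.

4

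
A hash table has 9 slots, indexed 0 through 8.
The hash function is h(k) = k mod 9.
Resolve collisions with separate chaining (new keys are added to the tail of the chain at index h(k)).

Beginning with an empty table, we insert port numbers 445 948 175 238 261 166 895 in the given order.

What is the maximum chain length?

5

Insert 445: h=4, bucket 4 empty -> new chain.
Insert 948: h=3, bucket 3 empty -> new chain.
Insert 175: h=4, bucket 4 nonempty -> append to chain.
Insert 238: h=4, bucket 4 nonempty -> append to chain.
Insert 261: h=0, bucket 0 empty -> new chain.
Insert 166: h=4, bucket 4 nonempty -> append to chain.
Insert 895: h=4, bucket 4 nonempty -> append to chain.
Final buckets:
0: 261
1: .
2: .
3: 948
4: 445 -> 175 -> 238 -> 166 -> 895
5: .
6: .
7: .
8: .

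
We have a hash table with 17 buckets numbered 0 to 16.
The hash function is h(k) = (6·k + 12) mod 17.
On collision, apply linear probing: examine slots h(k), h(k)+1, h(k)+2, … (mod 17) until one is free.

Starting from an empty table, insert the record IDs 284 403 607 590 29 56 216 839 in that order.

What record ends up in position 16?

284

284 hashes to 16; slot 16 is free => place at 16.
403 hashes to 16; 16 taken => place at 0.
607 hashes to 16; 16,0 taken => place at 1.
590 hashes to 16; 16,0,1 taken => place at 2.
29 hashes to 16; 16,0,1,2 taken => place at 3.
56 hashes to 8; slot 8 is free => place at 8.
216 hashes to 16; 16,0,1,2,3 taken => place at 4.
839 hashes to 14; slot 14 is free => place at 14.
Table: [403, 607, 590, 29, 216, -, -, -, 56, -, -, -, -, -, 839, -, 284]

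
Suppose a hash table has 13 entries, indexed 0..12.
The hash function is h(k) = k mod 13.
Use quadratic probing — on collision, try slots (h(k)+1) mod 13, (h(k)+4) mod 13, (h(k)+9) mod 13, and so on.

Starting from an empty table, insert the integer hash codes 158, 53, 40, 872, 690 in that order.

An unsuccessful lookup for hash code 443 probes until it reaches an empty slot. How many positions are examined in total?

158: h=2 => slot 2
53: h=1 => slot 1
40: h=1, probe 1,2,5 => slot 5
872: h=1, probe 1,2,5,10 => slot 10
690: h=1, probe 1,2,5,10,4 => slot 4
Table: [., 53, 158, ., 690, 40, ., ., ., ., 872, ., .]
Lookup 443: h=1, probe 1,2,5,10,4,0 → slot 0 empty, not found.

6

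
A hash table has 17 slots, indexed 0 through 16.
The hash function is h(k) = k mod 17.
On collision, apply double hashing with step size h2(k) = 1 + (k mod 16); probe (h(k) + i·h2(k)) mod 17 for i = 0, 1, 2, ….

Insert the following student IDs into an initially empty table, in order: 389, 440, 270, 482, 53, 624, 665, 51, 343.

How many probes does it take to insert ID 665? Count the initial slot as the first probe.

3

Insert 389: h=15, slot 15 empty => index 15.
Insert 440: h=15, h2=9, slot 15 occupied => index 7.
Insert 270: h=15, h2=15, slot 15 occupied => index 13.
Insert 482: h=6, slot 6 empty => index 6.
Insert 53: h=2, slot 2 empty => index 2.
Insert 624: h=12, slot 12 empty => index 12.
Insert 665: h=2, h2=10, slots 2,12 occupied => index 5.
Insert 51: h=0, slot 0 empty => index 0.
Insert 343: h=3, slot 3 empty => index 3.
Table: [51, -, 53, 343, -, 665, 482, 440, -, -, -, -, 624, 270, -, 389, -]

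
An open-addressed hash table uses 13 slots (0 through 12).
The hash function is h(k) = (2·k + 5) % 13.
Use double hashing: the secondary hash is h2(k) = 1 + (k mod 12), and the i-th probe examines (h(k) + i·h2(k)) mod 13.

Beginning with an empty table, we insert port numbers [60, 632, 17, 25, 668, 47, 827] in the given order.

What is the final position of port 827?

6

60: h=8 -> slot 8
632: h=8, h2=9, probe 8,4 -> slot 4
17: h=0 -> slot 0
25: h=3 -> slot 3
668: h=2 -> slot 2
47: h=8, h2=12, probe 8,7 -> slot 7
827: h=8, h2=12, probe 8,7,6 -> slot 6
Table: [17, —, 668, 25, 632, —, 827, 47, 60, —, —, —, —]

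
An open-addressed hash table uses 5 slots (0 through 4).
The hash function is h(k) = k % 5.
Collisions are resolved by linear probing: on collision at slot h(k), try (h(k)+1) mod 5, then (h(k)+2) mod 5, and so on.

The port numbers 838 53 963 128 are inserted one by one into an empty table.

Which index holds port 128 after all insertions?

838: h=3 → slot 3
53: h=3, probe 3,4 → slot 4
963: h=3, probe 3,4,0 → slot 0
128: h=3, probe 3,4,0,1 → slot 1
Table: [963, 128, ., 838, 53]

1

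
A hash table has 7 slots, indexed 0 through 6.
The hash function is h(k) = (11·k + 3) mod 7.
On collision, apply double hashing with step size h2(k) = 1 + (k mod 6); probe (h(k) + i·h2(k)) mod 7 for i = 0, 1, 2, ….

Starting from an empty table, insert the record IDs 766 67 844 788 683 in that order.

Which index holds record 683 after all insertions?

766 hashes to 1; slot 1 is free -> place at 1.
67 hashes to 5; slot 5 is free -> place at 5.
844 hashes to 5, h2=5; 5 taken -> place at 3.
788 hashes to 5, h2=3; 5,1 taken -> place at 4.
683 hashes to 5, h2=6; 5,4,3 taken -> place at 2.
Table: [_, 766, 683, 844, 788, 67, _]

2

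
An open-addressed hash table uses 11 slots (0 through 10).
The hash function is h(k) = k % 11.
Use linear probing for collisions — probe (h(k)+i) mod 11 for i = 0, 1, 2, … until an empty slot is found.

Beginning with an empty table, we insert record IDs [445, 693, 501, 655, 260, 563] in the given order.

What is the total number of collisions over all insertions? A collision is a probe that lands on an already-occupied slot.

2

445: h=5 => slot 5
693: h=0 => slot 0
501: h=6 => slot 6
655: h=6, probe 6,7 => slot 7
260: h=7, probe 7,8 => slot 8
563: h=2 => slot 2
Table: [693, _, 563, _, _, 445, 501, 655, 260, _, _]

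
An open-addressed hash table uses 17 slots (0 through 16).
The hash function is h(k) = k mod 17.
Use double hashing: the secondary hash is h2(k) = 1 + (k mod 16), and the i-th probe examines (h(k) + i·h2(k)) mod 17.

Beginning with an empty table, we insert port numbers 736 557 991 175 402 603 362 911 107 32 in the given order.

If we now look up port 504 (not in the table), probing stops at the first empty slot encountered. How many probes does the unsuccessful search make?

3

736: h=5 -> slot 5
557: h=13 -> slot 13
991: h=5, h2=16, probe 5,4 -> slot 4
175: h=5, h2=16, probe 5,4,3 -> slot 3
402: h=11 -> slot 11
603: h=8 -> slot 8
362: h=5, h2=11, probe 5,16 -> slot 16
911: h=10 -> slot 10
107: h=5, h2=12, probe 5,0 -> slot 0
32: h=15 -> slot 15
Table: [107, -, -, 175, 991, 736, -, -, 603, -, 911, 402, -, 557, -, 32, 362]
Lookup 504: h=11, h2=9, probe 11,3,12 → slot 12 empty, not found.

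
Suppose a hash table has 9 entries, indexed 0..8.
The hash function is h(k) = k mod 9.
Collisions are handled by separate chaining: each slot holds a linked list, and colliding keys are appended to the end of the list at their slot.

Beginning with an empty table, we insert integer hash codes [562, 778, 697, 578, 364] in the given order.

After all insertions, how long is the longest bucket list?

562 → bucket 4
778 → bucket 4 (collision)
697 → bucket 4 (collision)
578 → bucket 2
364 → bucket 4 (collision)
Final buckets:
0: _
1: _
2: 578
3: _
4: 562 -> 778 -> 697 -> 364
5: _
6: _
7: _
8: _

4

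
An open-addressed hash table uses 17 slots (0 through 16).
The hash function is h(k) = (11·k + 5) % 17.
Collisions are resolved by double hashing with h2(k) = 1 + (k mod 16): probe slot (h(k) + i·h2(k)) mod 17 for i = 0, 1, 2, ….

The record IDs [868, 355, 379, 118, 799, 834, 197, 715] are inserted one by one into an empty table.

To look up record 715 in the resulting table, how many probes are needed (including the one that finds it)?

3

868 hashes to 16; slot 16 is free => place at 16.
355 hashes to 0; slot 0 is free => place at 0.
379 hashes to 9; slot 9 is free => place at 9.
118 hashes to 11; slot 11 is free => place at 11.
799 hashes to 5; slot 5 is free => place at 5.
834 hashes to 16, h2=3; 16 taken => place at 2.
197 hashes to 13; slot 13 is free => place at 13.
715 hashes to 16, h2=12; 16,11 taken => place at 6.
Table: [355, _, 834, _, _, 799, 715, _, _, 379, _, 118, _, 197, _, _, 868]
Lookup 715: h=16, h2=12, probe 16,11,6 → found at 6.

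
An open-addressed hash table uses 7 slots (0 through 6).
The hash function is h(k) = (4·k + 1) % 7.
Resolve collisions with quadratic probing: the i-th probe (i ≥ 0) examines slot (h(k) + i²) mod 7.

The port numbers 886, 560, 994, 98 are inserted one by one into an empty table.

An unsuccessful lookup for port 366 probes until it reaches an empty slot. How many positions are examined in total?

3

886 hashes to 3; slot 3 is free → place at 3.
560 hashes to 1; slot 1 is free → place at 1.
994 hashes to 1; 1 taken → place at 2.
98 hashes to 1; 1,2 taken → place at 5.
Table: [., 560, 994, 886, ., 98, .]
Lookup 366: h=2, probe 2,3,6 → slot 6 empty, not found.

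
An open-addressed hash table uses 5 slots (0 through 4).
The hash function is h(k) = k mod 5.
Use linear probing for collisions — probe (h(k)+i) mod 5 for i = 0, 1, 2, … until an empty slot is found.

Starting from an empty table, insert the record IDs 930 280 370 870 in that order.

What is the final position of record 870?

930 hashes to 0; slot 0 is free -> place at 0.
280 hashes to 0; 0 taken -> place at 1.
370 hashes to 0; 0,1 taken -> place at 2.
870 hashes to 0; 0,1,2 taken -> place at 3.
Table: [930, 280, 370, 870, _]

3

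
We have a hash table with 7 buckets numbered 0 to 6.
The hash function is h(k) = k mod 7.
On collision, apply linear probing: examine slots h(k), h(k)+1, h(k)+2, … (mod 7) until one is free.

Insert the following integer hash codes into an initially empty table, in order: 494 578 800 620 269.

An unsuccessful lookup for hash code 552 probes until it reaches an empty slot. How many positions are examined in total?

2

Insert 494: h=4, slot 4 empty -> index 4.
Insert 578: h=4, slot 4 occupied -> index 5.
Insert 800: h=2, slot 2 empty -> index 2.
Insert 620: h=4, slots 4,5 occupied -> index 6.
Insert 269: h=3, slot 3 empty -> index 3.
Table: [∅, ∅, 800, 269, 494, 578, 620]
Lookup 552: h=6, probe 6,0 → slot 0 empty, not found.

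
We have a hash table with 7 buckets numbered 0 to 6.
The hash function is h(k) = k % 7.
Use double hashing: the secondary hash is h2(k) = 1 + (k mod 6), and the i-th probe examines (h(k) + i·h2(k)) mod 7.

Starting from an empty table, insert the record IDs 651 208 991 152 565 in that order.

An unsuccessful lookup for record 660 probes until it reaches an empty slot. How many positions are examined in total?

2

Insert 651: h=0, slot 0 empty → index 0.
Insert 208: h=5, slot 5 empty → index 5.
Insert 991: h=4, slot 4 empty → index 4.
Insert 152: h=5, h2=3, slot 5 occupied → index 1.
Insert 565: h=5, h2=2, slots 5,0 occupied → index 2.
Table: [651, 152, 565, —, 991, 208, —]
Lookup 660: h=2, h2=1, probe 2,3 → slot 3 empty, not found.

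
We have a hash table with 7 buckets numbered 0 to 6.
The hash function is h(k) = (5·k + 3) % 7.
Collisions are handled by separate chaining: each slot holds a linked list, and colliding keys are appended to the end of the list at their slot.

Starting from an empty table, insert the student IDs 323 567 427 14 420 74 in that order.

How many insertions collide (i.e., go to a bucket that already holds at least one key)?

3

323 -> bucket 1
567 -> bucket 3
427 -> bucket 3 (collision)
14 -> bucket 3 (collision)
420 -> bucket 3 (collision)
74 -> bucket 2
Final buckets:
0: .
1: 323
2: 74
3: 567 -> 427 -> 14 -> 420
4: .
5: .
6: .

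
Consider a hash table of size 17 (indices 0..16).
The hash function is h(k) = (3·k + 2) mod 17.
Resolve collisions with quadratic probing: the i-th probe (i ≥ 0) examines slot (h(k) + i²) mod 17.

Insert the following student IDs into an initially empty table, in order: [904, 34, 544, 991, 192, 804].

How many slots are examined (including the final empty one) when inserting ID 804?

3

904: h=11 → slot 11
34: h=2 → slot 2
544: h=2, probe 2,3 → slot 3
991: h=0 → slot 0
192: h=0, probe 0,1 → slot 1
804: h=0, probe 0,1,4 → slot 4
Table: [991, 192, 34, 544, 804, ., ., ., ., ., ., 904, ., ., ., ., .]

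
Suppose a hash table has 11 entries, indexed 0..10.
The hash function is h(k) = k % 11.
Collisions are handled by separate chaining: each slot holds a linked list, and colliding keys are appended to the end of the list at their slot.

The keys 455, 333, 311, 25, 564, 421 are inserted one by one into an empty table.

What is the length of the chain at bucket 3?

5

Insert 455: h=4, bucket 4 empty -> new chain.
Insert 333: h=3, bucket 3 empty -> new chain.
Insert 311: h=3, bucket 3 nonempty -> append to chain.
Insert 25: h=3, bucket 3 nonempty -> append to chain.
Insert 564: h=3, bucket 3 nonempty -> append to chain.
Insert 421: h=3, bucket 3 nonempty -> append to chain.
Final buckets:
0: -
1: -
2: -
3: 333 -> 311 -> 25 -> 564 -> 421
4: 455
5: -
6: -
7: -
8: -
9: -
10: -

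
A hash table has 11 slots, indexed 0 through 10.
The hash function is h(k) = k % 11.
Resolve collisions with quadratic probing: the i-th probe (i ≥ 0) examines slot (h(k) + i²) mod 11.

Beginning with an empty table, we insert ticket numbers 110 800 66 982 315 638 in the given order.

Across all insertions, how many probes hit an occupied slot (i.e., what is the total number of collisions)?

110 hashes to 0; slot 0 is free -> place at 0.
800 hashes to 8; slot 8 is free -> place at 8.
66 hashes to 0; 0 taken -> place at 1.
982 hashes to 3; slot 3 is free -> place at 3.
315 hashes to 7; slot 7 is free -> place at 7.
638 hashes to 0; 0,1 taken -> place at 4.
Table: [110, 66, —, 982, 638, —, —, 315, 800, —, —]

3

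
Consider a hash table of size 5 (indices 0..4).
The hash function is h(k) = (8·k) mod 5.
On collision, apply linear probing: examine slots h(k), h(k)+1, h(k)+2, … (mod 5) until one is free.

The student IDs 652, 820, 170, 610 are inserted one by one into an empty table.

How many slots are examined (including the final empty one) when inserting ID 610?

652: h=1 -> slot 1
820: h=0 -> slot 0
170: h=0, probe 0,1,2 -> slot 2
610: h=0, probe 0,1,2,3 -> slot 3
Table: [820, 652, 170, 610, ∅]

4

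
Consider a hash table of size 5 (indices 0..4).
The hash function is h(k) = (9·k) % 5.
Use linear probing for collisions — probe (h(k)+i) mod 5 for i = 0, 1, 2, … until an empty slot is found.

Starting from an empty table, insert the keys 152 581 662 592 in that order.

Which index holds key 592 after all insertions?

152: h=3 => slot 3
581: h=4 => slot 4
662: h=3, probe 3,4,0 => slot 0
592: h=3, probe 3,4,0,1 => slot 1
Table: [662, 592, _, 152, 581]

1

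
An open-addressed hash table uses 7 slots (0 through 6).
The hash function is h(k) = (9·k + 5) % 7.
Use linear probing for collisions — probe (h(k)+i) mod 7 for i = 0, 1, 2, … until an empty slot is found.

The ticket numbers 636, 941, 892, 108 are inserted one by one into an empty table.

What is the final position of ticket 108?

6

636 hashes to 3; slot 3 is free -> place at 3.
941 hashes to 4; slot 4 is free -> place at 4.
892 hashes to 4; 4 taken -> place at 5.
108 hashes to 4; 4,5 taken -> place at 6.
Table: [-, -, -, 636, 941, 892, 108]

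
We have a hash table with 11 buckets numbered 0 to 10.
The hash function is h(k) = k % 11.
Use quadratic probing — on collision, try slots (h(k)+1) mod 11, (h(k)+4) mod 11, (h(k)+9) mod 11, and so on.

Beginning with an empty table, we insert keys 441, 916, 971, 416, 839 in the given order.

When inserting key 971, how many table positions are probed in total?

441: h=1 -> slot 1
916: h=3 -> slot 3
971: h=3, probe 3,4 -> slot 4
416: h=9 -> slot 9
839: h=3, probe 3,4,7 -> slot 7
Table: [∅, 441, ∅, 916, 971, ∅, ∅, 839, ∅, 416, ∅]

2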